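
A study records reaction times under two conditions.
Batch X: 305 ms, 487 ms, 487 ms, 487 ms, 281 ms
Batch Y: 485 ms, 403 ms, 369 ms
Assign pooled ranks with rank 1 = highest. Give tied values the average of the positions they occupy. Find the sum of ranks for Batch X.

Sorted (descending): 487, 487, 487, 485, 403, 369, 305, 281
The 3 values of 487 occupy positions 1–3 → average rank 2.
Batch X values → pooled ranks: 305→7, 487→2, 487→2, 487→2, 281→8
Rank sum = 7 + 2 + 2 + 2 + 8 = 21

21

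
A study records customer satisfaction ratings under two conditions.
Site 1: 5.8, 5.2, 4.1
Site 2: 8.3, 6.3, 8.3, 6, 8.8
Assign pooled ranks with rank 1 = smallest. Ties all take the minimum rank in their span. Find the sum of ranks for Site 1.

Sorted (ascending): 4.1, 5.2, 5.8, 6, 6.3, 8.3, 8.3, 8.8
The 2 values of 8.3 occupy positions 6–7 → each gets rank 6.
Site 1 values → pooled ranks: 5.8→3, 5.2→2, 4.1→1
Rank sum = 3 + 2 + 1 = 6

6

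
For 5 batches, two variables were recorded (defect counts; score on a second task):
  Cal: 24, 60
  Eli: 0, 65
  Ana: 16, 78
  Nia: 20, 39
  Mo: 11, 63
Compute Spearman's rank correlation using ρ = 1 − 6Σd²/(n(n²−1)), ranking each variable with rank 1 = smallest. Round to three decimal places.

Ranks of variable 1: 5, 1, 3, 4, 2
Ranks of variable 2: 2, 4, 5, 1, 3
d = r₁ − r₂: 3, -3, -2, 3, -1
d²: 9, 9, 4, 9, 1; Σd² = 32
ρ = 1 − 6·32/(5·24) = 1 − 192/120 = -0.600

-0.600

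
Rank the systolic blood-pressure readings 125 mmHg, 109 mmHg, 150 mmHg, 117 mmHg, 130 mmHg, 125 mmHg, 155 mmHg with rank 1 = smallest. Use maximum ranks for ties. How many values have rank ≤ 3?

2

Sorted (ascending): 109, 117, 125, 125, 130, 150, 155
The 2 values of 125 occupy positions 3–4 → each gets rank 4.
Ranks ≤ 3: {1, 2} → 2 values.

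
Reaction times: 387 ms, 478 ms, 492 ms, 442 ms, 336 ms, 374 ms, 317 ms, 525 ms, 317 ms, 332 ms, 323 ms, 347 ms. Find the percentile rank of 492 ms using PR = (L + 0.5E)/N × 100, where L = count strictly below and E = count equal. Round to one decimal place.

N = 12.
Strictly below 492: 10. Equal to 492: 1.
PR = (10 + 0.5·1)/12 × 100 = 87.5

87.5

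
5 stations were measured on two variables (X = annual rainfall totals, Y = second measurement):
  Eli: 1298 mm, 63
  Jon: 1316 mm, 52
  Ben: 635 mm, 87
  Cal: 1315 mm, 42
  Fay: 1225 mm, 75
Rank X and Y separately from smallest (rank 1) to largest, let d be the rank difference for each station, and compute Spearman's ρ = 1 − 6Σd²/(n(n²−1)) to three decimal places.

-0.900

Ranks of variable 1: 3, 5, 1, 4, 2
Ranks of variable 2: 3, 2, 5, 1, 4
d = r₁ − r₂: 0, 3, -4, 3, -2
d²: 0, 9, 16, 9, 4; Σd² = 38
ρ = 1 − 6·38/(5·24) = 1 − 228/120 = -0.900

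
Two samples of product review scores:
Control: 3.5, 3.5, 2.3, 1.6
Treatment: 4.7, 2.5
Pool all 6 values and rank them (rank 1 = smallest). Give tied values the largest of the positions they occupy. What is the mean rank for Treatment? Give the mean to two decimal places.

4.50

Sorted (ascending): 1.6, 2.3, 2.5, 3.5, 3.5, 4.7
The 2 values of 3.5 occupy positions 4–5 → each gets rank 5.
Treatment values → pooled ranks: 4.7→6, 2.5→3
Mean rank = (6 + 3) / 2 = 4.50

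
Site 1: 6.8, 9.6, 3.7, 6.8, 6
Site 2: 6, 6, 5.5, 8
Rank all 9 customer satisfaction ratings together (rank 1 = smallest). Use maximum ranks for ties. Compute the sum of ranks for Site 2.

20

Sorted (ascending): 3.7, 5.5, 6, 6, 6, 6.8, 6.8, 8, 9.6
The 3 values of 6 occupy positions 3–5 → each gets rank 5.
The 2 values of 6.8 occupy positions 6–7 → each gets rank 7.
Site 2 values → pooled ranks: 6→5, 6→5, 5.5→2, 8→8
Rank sum = 5 + 5 + 2 + 8 = 20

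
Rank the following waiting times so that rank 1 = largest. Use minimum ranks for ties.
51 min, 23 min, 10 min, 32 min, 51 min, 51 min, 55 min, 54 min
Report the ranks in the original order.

Sorted (descending): 55, 54, 51, 51, 51, 32, 23, 10
The 3 values of 51 occupy positions 3–5 → each gets rank 3.

3, 7, 8, 6, 3, 3, 1, 2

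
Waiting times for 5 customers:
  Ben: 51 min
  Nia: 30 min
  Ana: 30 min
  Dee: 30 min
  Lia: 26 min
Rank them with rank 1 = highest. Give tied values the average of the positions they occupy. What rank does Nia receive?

Sorted (descending): 51, 30, 30, 30, 26
The 3 values of 30 occupy positions 2–4 → average rank 3.
Nia has value 30 min → rank 3.

3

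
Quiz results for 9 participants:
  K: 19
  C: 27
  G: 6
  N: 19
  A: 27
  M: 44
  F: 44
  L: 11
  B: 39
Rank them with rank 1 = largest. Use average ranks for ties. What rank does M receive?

Sorted (descending): 44, 44, 39, 27, 27, 19, 19, 11, 6
The 2 values of 44 occupy positions 1–2 → average rank (1+2)/2 = 1.5.
The 2 values of 27 occupy positions 4–5 → average rank (4+5)/2 = 4.5.
The 2 values of 19 occupy positions 6–7 → average rank (6+7)/2 = 6.5.
M has value 44 → rank 1.5.

1.5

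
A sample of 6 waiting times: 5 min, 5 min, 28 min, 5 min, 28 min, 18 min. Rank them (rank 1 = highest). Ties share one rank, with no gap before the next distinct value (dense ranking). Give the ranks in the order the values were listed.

Sorted (descending): 28, 28, 18, 5, 5, 5
The 2 values of 28 share dense rank 1.
The 3 values of 5 share dense rank 3.
Remaining distinct values take the next consecutive integers.

3, 3, 1, 3, 1, 2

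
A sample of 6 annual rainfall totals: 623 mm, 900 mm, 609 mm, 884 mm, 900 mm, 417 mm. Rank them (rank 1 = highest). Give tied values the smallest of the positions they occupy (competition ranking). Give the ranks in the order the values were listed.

4, 1, 5, 3, 1, 6

Sorted (descending): 900, 900, 884, 623, 609, 417
The 2 values of 900 occupy positions 1–2 → each gets rank 1.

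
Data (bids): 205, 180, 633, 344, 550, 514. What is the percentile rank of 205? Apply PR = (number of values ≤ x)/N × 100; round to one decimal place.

33.3

N = 6.
Strictly below 205: 1. Equal to 205: 1.
PR = 2/6 × 100 = 33.3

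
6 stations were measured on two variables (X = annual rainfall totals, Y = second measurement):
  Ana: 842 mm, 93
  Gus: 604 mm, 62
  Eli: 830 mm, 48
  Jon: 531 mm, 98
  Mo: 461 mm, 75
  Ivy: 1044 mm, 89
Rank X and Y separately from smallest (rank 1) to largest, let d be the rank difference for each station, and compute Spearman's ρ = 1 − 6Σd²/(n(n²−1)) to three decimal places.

0.029

Ranks of variable 1: 5, 3, 4, 2, 1, 6
Ranks of variable 2: 5, 2, 1, 6, 3, 4
d = r₁ − r₂: 0, 1, 3, -4, -2, 2
d²: 0, 1, 9, 16, 4, 4; Σd² = 34
ρ = 1 − 6·34/(6·35) = 1 − 204/210 = 0.029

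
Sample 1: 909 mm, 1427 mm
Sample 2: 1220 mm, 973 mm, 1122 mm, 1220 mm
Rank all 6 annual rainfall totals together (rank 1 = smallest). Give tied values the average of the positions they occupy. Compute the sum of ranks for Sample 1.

7

Sorted (ascending): 909, 973, 1122, 1220, 1220, 1427
The 2 values of 1220 occupy positions 4–5 → average rank (4+5)/2 = 4.5.
Sample 1 values → pooled ranks: 909→1, 1427→6
Rank sum = 1 + 6 = 7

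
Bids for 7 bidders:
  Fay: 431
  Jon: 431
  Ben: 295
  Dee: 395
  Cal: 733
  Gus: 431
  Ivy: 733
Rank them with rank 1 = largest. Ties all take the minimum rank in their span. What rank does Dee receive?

6

Sorted (descending): 733, 733, 431, 431, 431, 395, 295
The 2 values of 733 occupy positions 1–2 → each gets rank 1.
The 3 values of 431 occupy positions 3–5 → each gets rank 3.
Dee has value 395 → rank 6.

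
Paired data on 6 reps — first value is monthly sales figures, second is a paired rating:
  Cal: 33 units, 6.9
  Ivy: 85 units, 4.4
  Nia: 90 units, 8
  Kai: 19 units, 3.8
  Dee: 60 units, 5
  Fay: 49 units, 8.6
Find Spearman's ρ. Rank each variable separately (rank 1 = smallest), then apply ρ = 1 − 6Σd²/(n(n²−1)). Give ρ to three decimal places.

Ranks of variable 1: 2, 5, 6, 1, 4, 3
Ranks of variable 2: 4, 2, 5, 1, 3, 6
d = r₁ − r₂: -2, 3, 1, 0, 1, -3
d²: 4, 9, 1, 0, 1, 9; Σd² = 24
ρ = 1 − 6·24/(6·35) = 1 − 144/210 = 0.314

0.314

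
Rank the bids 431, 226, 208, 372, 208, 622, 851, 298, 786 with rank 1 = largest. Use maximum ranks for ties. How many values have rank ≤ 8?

7

Sorted (descending): 851, 786, 622, 431, 372, 298, 226, 208, 208
The 2 values of 208 occupy positions 8–9 → each gets rank 9.
Ranks ≤ 8: {1, 2, 3, 4, 5, 6, 7} → 7 values.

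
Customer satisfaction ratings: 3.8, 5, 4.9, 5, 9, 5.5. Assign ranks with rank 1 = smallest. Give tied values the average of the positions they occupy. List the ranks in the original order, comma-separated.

Sorted (ascending): 3.8, 4.9, 5, 5, 5.5, 9
The 2 values of 5 occupy positions 3–4 → average rank (3+4)/2 = 3.5.

1, 3.5, 2, 3.5, 6, 5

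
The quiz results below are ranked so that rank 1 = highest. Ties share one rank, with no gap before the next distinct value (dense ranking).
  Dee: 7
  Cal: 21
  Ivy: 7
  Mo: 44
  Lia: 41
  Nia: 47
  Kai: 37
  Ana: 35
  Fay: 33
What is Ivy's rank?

Sorted (descending): 47, 44, 41, 37, 35, 33, 21, 7, 7
The 2 values of 7 share dense rank 8.
Remaining distinct values take the next consecutive integers.
Ivy has value 7 → rank 8.

8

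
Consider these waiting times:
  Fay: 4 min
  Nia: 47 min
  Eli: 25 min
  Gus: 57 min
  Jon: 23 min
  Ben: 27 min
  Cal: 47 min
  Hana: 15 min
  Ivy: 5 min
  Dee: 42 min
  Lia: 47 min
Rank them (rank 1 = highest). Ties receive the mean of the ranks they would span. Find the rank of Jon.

Sorted (descending): 57, 47, 47, 47, 42, 27, 25, 23, 15, 5, 4
The 3 values of 47 occupy positions 2–4 → average rank 3.
Jon has value 23 min → rank 8.

8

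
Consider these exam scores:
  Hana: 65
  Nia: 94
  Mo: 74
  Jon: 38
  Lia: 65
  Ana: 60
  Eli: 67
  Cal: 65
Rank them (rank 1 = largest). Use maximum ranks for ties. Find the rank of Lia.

Sorted (descending): 94, 74, 67, 65, 65, 65, 60, 38
The 3 values of 65 occupy positions 4–6 → each gets rank 6.
Lia has value 65 → rank 6.

6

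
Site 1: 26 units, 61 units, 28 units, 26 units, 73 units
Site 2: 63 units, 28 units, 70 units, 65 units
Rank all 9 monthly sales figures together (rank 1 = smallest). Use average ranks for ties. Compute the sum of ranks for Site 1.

Sorted (ascending): 26, 26, 28, 28, 61, 63, 65, 70, 73
The 2 values of 26 occupy positions 1–2 → average rank (1+2)/2 = 1.5.
The 2 values of 28 occupy positions 3–4 → average rank (3+4)/2 = 3.5.
Site 1 values → pooled ranks: 26→1.5, 61→5, 28→3.5, 26→1.5, 73→9
Rank sum = 1.5 + 5 + 3.5 + 1.5 + 9 = 20.5

20.5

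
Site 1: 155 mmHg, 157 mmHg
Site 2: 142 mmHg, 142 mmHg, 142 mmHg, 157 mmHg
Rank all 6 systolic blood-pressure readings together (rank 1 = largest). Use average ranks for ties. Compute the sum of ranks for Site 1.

Sorted (descending): 157, 157, 155, 142, 142, 142
The 2 values of 157 occupy positions 1–2 → average rank (1+2)/2 = 1.5.
The 3 values of 142 occupy positions 4–6 → average rank 5.
Site 1 values → pooled ranks: 155→3, 157→1.5
Rank sum = 3 + 1.5 = 4.5

4.5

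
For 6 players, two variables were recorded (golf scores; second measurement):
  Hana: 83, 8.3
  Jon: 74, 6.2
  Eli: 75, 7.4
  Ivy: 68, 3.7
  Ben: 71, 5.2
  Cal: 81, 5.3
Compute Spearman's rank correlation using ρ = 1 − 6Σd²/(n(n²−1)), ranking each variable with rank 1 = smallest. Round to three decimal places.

Ranks of variable 1: 6, 3, 4, 1, 2, 5
Ranks of variable 2: 6, 4, 5, 1, 2, 3
d = r₁ − r₂: 0, -1, -1, 0, 0, 2
d²: 0, 1, 1, 0, 0, 4; Σd² = 6
ρ = 1 − 6·6/(6·35) = 1 − 36/210 = 0.829

0.829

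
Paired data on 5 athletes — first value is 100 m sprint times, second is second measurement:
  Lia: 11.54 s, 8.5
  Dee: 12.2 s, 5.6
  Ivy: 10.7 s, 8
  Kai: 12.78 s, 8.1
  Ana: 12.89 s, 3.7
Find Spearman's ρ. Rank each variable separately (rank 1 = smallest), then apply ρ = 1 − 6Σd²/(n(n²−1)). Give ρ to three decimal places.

Ranks of variable 1: 2, 3, 1, 4, 5
Ranks of variable 2: 5, 2, 3, 4, 1
d = r₁ − r₂: -3, 1, -2, 0, 4
d²: 9, 1, 4, 0, 16; Σd² = 30
ρ = 1 − 6·30/(5·24) = 1 − 180/120 = -0.500

-0.500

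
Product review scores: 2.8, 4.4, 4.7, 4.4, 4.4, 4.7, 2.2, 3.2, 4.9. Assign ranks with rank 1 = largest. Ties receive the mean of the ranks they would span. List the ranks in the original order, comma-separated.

Sorted (descending): 4.9, 4.7, 4.7, 4.4, 4.4, 4.4, 3.2, 2.8, 2.2
The 2 values of 4.7 occupy positions 2–3 → average rank (2+3)/2 = 2.5.
The 3 values of 4.4 occupy positions 4–6 → average rank 5.

8, 5, 2.5, 5, 5, 2.5, 9, 7, 1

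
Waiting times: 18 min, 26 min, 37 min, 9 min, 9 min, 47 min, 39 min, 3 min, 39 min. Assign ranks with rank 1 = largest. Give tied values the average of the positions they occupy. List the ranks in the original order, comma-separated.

6, 5, 4, 7.5, 7.5, 1, 2.5, 9, 2.5

Sorted (descending): 47, 39, 39, 37, 26, 18, 9, 9, 3
The 2 values of 39 occupy positions 2–3 → average rank (2+3)/2 = 2.5.
The 2 values of 9 occupy positions 7–8 → average rank (7+8)/2 = 7.5.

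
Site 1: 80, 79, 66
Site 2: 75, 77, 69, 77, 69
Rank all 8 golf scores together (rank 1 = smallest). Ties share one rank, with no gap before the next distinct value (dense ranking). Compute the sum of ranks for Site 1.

12

Sorted (ascending): 66, 69, 69, 75, 77, 77, 79, 80
The 2 values of 69 share dense rank 2.
The 2 values of 77 share dense rank 4.
Remaining distinct values take the next consecutive integers.
Site 1 values → pooled ranks: 80→6, 79→5, 66→1
Rank sum = 6 + 5 + 1 = 12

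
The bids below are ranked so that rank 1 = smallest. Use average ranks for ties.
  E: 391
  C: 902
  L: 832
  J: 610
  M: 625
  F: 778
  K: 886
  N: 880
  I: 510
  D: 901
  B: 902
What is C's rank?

Sorted (ascending): 391, 510, 610, 625, 778, 832, 880, 886, 901, 902, 902
The 2 values of 902 occupy positions 10–11 → average rank (10+11)/2 = 10.5.
C has value 902 → rank 10.5.

10.5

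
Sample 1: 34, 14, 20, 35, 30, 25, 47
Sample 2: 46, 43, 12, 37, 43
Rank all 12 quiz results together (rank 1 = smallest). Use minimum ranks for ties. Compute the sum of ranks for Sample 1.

Sorted (ascending): 12, 14, 20, 25, 30, 34, 35, 37, 43, 43, 46, 47
The 2 values of 43 occupy positions 9–10 → each gets rank 9.
Sample 1 values → pooled ranks: 34→6, 14→2, 20→3, 35→7, 30→5, 25→4, 47→12
Rank sum = 6 + 2 + 3 + 7 + 5 + 4 + 12 = 39

39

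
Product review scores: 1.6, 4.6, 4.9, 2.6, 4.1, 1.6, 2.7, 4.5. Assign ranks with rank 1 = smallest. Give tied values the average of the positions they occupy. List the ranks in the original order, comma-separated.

1.5, 7, 8, 3, 5, 1.5, 4, 6

Sorted (ascending): 1.6, 1.6, 2.6, 2.7, 4.1, 4.5, 4.6, 4.9
The 2 values of 1.6 occupy positions 1–2 → average rank (1+2)/2 = 1.5.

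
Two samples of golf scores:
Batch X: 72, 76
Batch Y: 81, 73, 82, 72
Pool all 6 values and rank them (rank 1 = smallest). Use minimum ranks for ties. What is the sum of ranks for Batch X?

5

Sorted (ascending): 72, 72, 73, 76, 81, 82
The 2 values of 72 occupy positions 1–2 → each gets rank 1.
Batch X values → pooled ranks: 72→1, 76→4
Rank sum = 1 + 4 = 5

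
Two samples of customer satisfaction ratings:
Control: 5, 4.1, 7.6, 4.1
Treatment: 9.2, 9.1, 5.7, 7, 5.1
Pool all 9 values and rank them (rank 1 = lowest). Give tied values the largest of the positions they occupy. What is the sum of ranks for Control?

Sorted (ascending): 4.1, 4.1, 5, 5.1, 5.7, 7, 7.6, 9.1, 9.2
The 2 values of 4.1 occupy positions 1–2 → each gets rank 2.
Control values → pooled ranks: 5→3, 4.1→2, 7.6→7, 4.1→2
Rank sum = 3 + 2 + 7 + 2 = 14

14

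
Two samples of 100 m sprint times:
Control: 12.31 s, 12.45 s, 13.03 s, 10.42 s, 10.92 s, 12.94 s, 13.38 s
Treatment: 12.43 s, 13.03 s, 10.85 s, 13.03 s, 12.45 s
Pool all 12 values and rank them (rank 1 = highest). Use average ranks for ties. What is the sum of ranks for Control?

46.5

Sorted (descending): 13.38, 13.03, 13.03, 13.03, 12.94, 12.45, 12.45, 12.43, 12.31, 10.92, 10.85, 10.42
The 3 values of 13.03 occupy positions 2–4 → average rank 3.
The 2 values of 12.45 occupy positions 6–7 → average rank (6+7)/2 = 6.5.
Control values → pooled ranks: 12.31→9, 12.45→6.5, 13.03→3, 10.42→12, 10.92→10, 12.94→5, 13.38→1
Rank sum = 9 + 6.5 + 3 + 12 + 10 + 5 + 1 = 46.5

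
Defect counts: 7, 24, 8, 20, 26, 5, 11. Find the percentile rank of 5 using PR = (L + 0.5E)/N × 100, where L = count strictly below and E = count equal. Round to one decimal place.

N = 7.
Strictly below 5: 0. Equal to 5: 1.
PR = (0 + 0.5·1)/7 × 100 = 7.1

7.1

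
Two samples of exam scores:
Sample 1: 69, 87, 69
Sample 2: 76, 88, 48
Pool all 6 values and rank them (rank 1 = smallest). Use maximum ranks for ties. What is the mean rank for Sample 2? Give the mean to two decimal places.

3.67

Sorted (ascending): 48, 69, 69, 76, 87, 88
The 2 values of 69 occupy positions 2–3 → each gets rank 3.
Sample 2 values → pooled ranks: 76→4, 88→6, 48→1
Mean rank = (4 + 6 + 1) / 3 = 3.67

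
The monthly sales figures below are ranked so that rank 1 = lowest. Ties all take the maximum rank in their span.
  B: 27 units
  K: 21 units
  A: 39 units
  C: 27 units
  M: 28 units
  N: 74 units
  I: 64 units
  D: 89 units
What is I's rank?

6

Sorted (ascending): 21, 27, 27, 28, 39, 64, 74, 89
The 2 values of 27 occupy positions 2–3 → each gets rank 3.
I has value 64 units → rank 6.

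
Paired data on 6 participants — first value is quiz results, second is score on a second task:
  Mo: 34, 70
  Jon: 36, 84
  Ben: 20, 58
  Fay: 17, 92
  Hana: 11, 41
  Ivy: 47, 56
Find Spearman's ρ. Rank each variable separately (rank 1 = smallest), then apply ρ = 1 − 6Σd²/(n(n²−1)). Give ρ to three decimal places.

Ranks of variable 1: 4, 5, 3, 2, 1, 6
Ranks of variable 2: 4, 5, 3, 6, 1, 2
d = r₁ − r₂: 0, 0, 0, -4, 0, 4
d²: 0, 0, 0, 16, 0, 16; Σd² = 32
ρ = 1 − 6·32/(6·35) = 1 − 192/210 = 0.086

0.086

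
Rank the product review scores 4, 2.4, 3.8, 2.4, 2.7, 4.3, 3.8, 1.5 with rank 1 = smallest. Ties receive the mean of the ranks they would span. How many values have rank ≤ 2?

Sorted (ascending): 1.5, 2.4, 2.4, 2.7, 3.8, 3.8, 4, 4.3
The 2 values of 2.4 occupy positions 2–3 → average rank (2+3)/2 = 2.5.
The 2 values of 3.8 occupy positions 5–6 → average rank (5+6)/2 = 5.5.
Ranks ≤ 2: {1} → 1 value.

1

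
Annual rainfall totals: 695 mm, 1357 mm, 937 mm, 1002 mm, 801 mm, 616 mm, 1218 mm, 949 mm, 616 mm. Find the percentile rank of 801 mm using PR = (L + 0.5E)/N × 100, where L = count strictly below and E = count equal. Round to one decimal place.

N = 9.
Strictly below 801: 3. Equal to 801: 1.
PR = (3 + 0.5·1)/9 × 100 = 38.9

38.9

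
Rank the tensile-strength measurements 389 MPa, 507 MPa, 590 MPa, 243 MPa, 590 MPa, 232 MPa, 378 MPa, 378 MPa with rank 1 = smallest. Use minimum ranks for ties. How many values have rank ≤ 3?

4

Sorted (ascending): 232, 243, 378, 378, 389, 507, 590, 590
The 2 values of 378 occupy positions 3–4 → each gets rank 3.
The 2 values of 590 occupy positions 7–8 → each gets rank 7.
Ranks ≤ 3: {1, 2, 3, 3} → 4 values.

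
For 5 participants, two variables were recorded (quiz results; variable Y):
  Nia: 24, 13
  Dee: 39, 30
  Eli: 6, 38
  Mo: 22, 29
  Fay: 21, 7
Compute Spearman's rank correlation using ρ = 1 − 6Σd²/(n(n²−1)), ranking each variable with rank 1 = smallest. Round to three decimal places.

Ranks of variable 1: 4, 5, 1, 3, 2
Ranks of variable 2: 2, 4, 5, 3, 1
d = r₁ − r₂: 2, 1, -4, 0, 1
d²: 4, 1, 16, 0, 1; Σd² = 22
ρ = 1 − 6·22/(5·24) = 1 − 132/120 = -0.100

-0.100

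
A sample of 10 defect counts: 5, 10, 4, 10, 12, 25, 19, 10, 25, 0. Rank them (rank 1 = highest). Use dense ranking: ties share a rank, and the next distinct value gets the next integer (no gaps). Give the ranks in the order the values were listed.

5, 4, 6, 4, 3, 1, 2, 4, 1, 7

Sorted (descending): 25, 25, 19, 12, 10, 10, 10, 5, 4, 0
The 2 values of 25 share dense rank 1.
The 3 values of 10 share dense rank 4.
Remaining distinct values take the next consecutive integers.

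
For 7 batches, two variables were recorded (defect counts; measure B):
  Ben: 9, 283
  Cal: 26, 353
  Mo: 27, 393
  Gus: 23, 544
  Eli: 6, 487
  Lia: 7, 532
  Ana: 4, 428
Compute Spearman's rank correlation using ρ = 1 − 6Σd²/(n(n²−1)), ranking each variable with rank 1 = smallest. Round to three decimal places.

Ranks of variable 1: 4, 6, 7, 5, 2, 3, 1
Ranks of variable 2: 1, 2, 3, 7, 5, 6, 4
d = r₁ − r₂: 3, 4, 4, -2, -3, -3, -3
d²: 9, 16, 16, 4, 9, 9, 9; Σd² = 72
ρ = 1 − 6·72/(7·48) = 1 − 432/336 = -0.286

-0.286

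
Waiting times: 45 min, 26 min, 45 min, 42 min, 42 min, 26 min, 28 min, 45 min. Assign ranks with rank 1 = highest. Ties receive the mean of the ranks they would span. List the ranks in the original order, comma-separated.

2, 7.5, 2, 4.5, 4.5, 7.5, 6, 2

Sorted (descending): 45, 45, 45, 42, 42, 28, 26, 26
The 3 values of 45 occupy positions 1–3 → average rank 2.
The 2 values of 42 occupy positions 4–5 → average rank (4+5)/2 = 4.5.
The 2 values of 26 occupy positions 7–8 → average rank (7+8)/2 = 7.5.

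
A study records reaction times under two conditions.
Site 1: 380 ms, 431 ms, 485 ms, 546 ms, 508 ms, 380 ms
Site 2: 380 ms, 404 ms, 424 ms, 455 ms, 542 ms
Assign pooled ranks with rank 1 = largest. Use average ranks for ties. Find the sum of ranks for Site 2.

32

Sorted (descending): 546, 542, 508, 485, 455, 431, 424, 404, 380, 380, 380
The 3 values of 380 occupy positions 9–11 → average rank 10.
Site 2 values → pooled ranks: 380→10, 404→8, 424→7, 455→5, 542→2
Rank sum = 10 + 8 + 7 + 5 + 2 = 32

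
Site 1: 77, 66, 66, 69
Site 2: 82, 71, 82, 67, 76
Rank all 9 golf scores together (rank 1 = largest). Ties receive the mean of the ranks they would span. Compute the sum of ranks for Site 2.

Sorted (descending): 82, 82, 77, 76, 71, 69, 67, 66, 66
The 2 values of 82 occupy positions 1–2 → average rank (1+2)/2 = 1.5.
The 2 values of 66 occupy positions 8–9 → average rank (8+9)/2 = 8.5.
Site 2 values → pooled ranks: 82→1.5, 71→5, 82→1.5, 67→7, 76→4
Rank sum = 1.5 + 5 + 1.5 + 7 + 4 = 19

19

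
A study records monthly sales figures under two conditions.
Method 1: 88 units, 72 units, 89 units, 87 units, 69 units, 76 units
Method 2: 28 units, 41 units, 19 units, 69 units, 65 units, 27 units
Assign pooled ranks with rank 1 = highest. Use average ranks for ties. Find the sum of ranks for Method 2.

Sorted (descending): 89, 88, 87, 76, 72, 69, 69, 65, 41, 28, 27, 19
The 2 values of 69 occupy positions 6–7 → average rank (6+7)/2 = 6.5.
Method 2 values → pooled ranks: 28→10, 41→9, 19→12, 69→6.5, 65→8, 27→11
Rank sum = 10 + 9 + 12 + 6.5 + 8 + 11 = 56.5

56.5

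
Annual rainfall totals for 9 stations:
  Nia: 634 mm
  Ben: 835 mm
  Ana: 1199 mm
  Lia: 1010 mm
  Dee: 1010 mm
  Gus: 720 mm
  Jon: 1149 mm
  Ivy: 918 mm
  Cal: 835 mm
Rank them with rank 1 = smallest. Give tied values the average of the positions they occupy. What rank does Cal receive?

Sorted (ascending): 634, 720, 835, 835, 918, 1010, 1010, 1149, 1199
The 2 values of 835 occupy positions 3–4 → average rank (3+4)/2 = 3.5.
The 2 values of 1010 occupy positions 6–7 → average rank (6+7)/2 = 6.5.
Cal has value 835 mm → rank 3.5.

3.5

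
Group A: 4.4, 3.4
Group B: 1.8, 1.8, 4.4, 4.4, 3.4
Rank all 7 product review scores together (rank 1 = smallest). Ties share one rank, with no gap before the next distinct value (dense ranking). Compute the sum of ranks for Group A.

Sorted (ascending): 1.8, 1.8, 3.4, 3.4, 4.4, 4.4, 4.4
The 2 values of 1.8 share dense rank 1.
The 2 values of 3.4 share dense rank 2.
The 3 values of 4.4 share dense rank 3.
Group A values → pooled ranks: 4.4→3, 3.4→2
Rank sum = 3 + 2 = 5

5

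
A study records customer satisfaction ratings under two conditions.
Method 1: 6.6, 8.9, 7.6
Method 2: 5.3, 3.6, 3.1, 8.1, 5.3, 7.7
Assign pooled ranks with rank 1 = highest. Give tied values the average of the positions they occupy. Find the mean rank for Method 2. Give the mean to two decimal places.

5.83

Sorted (descending): 8.9, 8.1, 7.7, 7.6, 6.6, 5.3, 5.3, 3.6, 3.1
The 2 values of 5.3 occupy positions 6–7 → average rank (6+7)/2 = 6.5.
Method 2 values → pooled ranks: 5.3→6.5, 3.6→8, 3.1→9, 8.1→2, 5.3→6.5, 7.7→3
Mean rank = (6.5 + 8 + 9 + 2 + 6.5 + 3) / 6 = 5.83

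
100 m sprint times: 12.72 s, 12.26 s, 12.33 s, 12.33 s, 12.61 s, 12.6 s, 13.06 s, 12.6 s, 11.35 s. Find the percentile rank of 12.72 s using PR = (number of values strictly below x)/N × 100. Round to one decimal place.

N = 9.
Strictly below 12.72: 7. Equal to 12.72: 1.
PR = 7/9 × 100 = 77.8

77.8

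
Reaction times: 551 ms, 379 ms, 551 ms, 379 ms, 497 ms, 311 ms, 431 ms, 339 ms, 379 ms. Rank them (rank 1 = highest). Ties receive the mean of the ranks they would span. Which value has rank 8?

339

Sorted (descending): 551, 551, 497, 431, 379, 379, 379, 339, 311
The 2 values of 551 occupy positions 1–2 → average rank (1+2)/2 = 1.5.
The 3 values of 379 occupy positions 5–7 → average rank 6.
Rank 8 → value 339.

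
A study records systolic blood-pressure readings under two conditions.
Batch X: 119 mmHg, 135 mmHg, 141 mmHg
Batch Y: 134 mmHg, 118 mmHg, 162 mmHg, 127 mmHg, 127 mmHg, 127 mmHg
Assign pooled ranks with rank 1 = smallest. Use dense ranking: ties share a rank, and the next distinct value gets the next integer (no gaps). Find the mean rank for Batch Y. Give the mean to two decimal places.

Sorted (ascending): 118, 119, 127, 127, 127, 134, 135, 141, 162
The 3 values of 127 share dense rank 3.
Remaining distinct values take the next consecutive integers.
Batch Y values → pooled ranks: 134→4, 118→1, 162→7, 127→3, 127→3, 127→3
Mean rank = (4 + 1 + 7 + 3 + 3 + 3) / 6 = 3.50

3.50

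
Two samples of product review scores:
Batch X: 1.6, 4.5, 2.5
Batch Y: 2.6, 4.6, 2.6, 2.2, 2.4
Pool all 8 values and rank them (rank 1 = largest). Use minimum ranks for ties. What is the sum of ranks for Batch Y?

Sorted (descending): 4.6, 4.5, 2.6, 2.6, 2.5, 2.4, 2.2, 1.6
The 2 values of 2.6 occupy positions 3–4 → each gets rank 3.
Batch Y values → pooled ranks: 2.6→3, 4.6→1, 2.6→3, 2.2→7, 2.4→6
Rank sum = 3 + 1 + 3 + 7 + 6 = 20

20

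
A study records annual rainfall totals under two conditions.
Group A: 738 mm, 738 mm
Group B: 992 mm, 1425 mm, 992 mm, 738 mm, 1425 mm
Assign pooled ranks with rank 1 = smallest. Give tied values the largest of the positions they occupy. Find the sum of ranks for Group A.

Sorted (ascending): 738, 738, 738, 992, 992, 1425, 1425
The 3 values of 738 occupy positions 1–3 → each gets rank 3.
The 2 values of 992 occupy positions 4–5 → each gets rank 5.
The 2 values of 1425 occupy positions 6–7 → each gets rank 7.
Group A values → pooled ranks: 738→3, 738→3
Rank sum = 3 + 3 = 6

6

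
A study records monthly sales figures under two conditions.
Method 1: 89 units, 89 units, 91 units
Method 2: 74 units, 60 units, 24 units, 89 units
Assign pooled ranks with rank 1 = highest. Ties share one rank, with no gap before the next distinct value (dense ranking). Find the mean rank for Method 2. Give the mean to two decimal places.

3.50

Sorted (descending): 91, 89, 89, 89, 74, 60, 24
The 3 values of 89 share dense rank 2.
Remaining distinct values take the next consecutive integers.
Method 2 values → pooled ranks: 74→3, 60→4, 24→5, 89→2
Mean rank = (3 + 4 + 5 + 2) / 4 = 3.50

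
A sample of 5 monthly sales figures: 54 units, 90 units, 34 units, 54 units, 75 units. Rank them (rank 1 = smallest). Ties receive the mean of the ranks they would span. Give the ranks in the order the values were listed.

Sorted (ascending): 34, 54, 54, 75, 90
The 2 values of 54 occupy positions 2–3 → average rank (2+3)/2 = 2.5.

2.5, 5, 1, 2.5, 4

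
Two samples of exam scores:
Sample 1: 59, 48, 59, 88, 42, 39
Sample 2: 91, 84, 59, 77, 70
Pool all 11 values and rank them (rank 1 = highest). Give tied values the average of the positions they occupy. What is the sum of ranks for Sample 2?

Sorted (descending): 91, 88, 84, 77, 70, 59, 59, 59, 48, 42, 39
The 3 values of 59 occupy positions 6–8 → average rank 7.
Sample 2 values → pooled ranks: 91→1, 84→3, 59→7, 77→4, 70→5
Rank sum = 1 + 3 + 7 + 4 + 5 = 20

20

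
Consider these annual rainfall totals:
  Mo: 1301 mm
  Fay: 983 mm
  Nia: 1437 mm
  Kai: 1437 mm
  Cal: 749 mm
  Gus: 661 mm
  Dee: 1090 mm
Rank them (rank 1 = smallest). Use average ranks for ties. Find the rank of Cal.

2

Sorted (ascending): 661, 749, 983, 1090, 1301, 1437, 1437
The 2 values of 1437 occupy positions 6–7 → average rank (6+7)/2 = 6.5.
Cal has value 749 mm → rank 2.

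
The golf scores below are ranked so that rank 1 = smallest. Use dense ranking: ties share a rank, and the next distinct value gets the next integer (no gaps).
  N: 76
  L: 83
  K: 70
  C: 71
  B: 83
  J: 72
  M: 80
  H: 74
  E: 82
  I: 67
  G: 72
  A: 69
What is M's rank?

Sorted (ascending): 67, 69, 70, 71, 72, 72, 74, 76, 80, 82, 83, 83
The 2 values of 72 share dense rank 5.
The 2 values of 83 share dense rank 10.
Remaining distinct values take the next consecutive integers.
M has value 80 → rank 8.

8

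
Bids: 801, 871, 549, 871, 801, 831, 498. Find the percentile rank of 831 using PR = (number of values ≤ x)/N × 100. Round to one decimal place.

N = 7.
Strictly below 831: 4. Equal to 831: 1.
PR = 5/7 × 100 = 71.4

71.4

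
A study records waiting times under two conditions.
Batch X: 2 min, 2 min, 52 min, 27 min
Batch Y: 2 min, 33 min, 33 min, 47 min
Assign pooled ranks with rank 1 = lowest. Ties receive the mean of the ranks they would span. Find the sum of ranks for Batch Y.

Sorted (ascending): 2, 2, 2, 27, 33, 33, 47, 52
The 3 values of 2 occupy positions 1–3 → average rank 2.
The 2 values of 33 occupy positions 5–6 → average rank (5+6)/2 = 5.5.
Batch Y values → pooled ranks: 2→2, 33→5.5, 33→5.5, 47→7
Rank sum = 2 + 5.5 + 5.5 + 7 = 20

20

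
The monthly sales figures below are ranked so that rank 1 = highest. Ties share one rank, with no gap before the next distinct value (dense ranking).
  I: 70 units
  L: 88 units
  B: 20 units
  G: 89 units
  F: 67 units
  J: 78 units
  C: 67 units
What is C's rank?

Sorted (descending): 89, 88, 78, 70, 67, 67, 20
The 2 values of 67 share dense rank 5.
Remaining distinct values take the next consecutive integers.
C has value 67 units → rank 5.

5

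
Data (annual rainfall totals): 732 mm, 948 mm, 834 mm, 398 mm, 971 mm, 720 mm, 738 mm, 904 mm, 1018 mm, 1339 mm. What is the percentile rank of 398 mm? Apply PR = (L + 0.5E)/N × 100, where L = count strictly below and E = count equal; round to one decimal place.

N = 10.
Strictly below 398: 0. Equal to 398: 1.
PR = (0 + 0.5·1)/10 × 100 = 5.0

5.0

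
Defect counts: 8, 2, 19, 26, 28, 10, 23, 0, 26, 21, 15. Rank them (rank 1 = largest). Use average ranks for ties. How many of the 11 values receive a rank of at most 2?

Sorted (descending): 28, 26, 26, 23, 21, 19, 15, 10, 8, 2, 0
The 2 values of 26 occupy positions 2–3 → average rank (2+3)/2 = 2.5.
Ranks ≤ 2: {1} → 1 value.

1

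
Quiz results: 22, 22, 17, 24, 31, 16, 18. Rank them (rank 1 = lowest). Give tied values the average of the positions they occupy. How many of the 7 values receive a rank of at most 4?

3

Sorted (ascending): 16, 17, 18, 22, 22, 24, 31
The 2 values of 22 occupy positions 4–5 → average rank (4+5)/2 = 4.5.
Ranks ≤ 4: {1, 2, 3} → 3 values.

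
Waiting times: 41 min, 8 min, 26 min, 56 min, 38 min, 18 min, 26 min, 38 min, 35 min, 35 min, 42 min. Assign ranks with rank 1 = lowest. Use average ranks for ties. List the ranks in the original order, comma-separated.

9, 1, 3.5, 11, 7.5, 2, 3.5, 7.5, 5.5, 5.5, 10

Sorted (ascending): 8, 18, 26, 26, 35, 35, 38, 38, 41, 42, 56
The 2 values of 26 occupy positions 3–4 → average rank (3+4)/2 = 3.5.
The 2 values of 35 occupy positions 5–6 → average rank (5+6)/2 = 5.5.
The 2 values of 38 occupy positions 7–8 → average rank (7+8)/2 = 7.5.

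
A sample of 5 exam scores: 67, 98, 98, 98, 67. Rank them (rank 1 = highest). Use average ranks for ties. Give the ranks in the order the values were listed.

Sorted (descending): 98, 98, 98, 67, 67
The 3 values of 98 occupy positions 1–3 → average rank 2.
The 2 values of 67 occupy positions 4–5 → average rank (4+5)/2 = 4.5.

4.5, 2, 2, 2, 4.5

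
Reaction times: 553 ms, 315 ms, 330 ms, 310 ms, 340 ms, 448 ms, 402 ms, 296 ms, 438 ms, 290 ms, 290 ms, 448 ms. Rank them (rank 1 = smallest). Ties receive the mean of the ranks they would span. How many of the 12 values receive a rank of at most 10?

9

Sorted (ascending): 290, 290, 296, 310, 315, 330, 340, 402, 438, 448, 448, 553
The 2 values of 290 occupy positions 1–2 → average rank (1+2)/2 = 1.5.
The 2 values of 448 occupy positions 10–11 → average rank (10+11)/2 = 10.5.
Ranks ≤ 10: {1.5, 1.5, 3, 4, 5, 6, 7, 8, 9} → 9 values.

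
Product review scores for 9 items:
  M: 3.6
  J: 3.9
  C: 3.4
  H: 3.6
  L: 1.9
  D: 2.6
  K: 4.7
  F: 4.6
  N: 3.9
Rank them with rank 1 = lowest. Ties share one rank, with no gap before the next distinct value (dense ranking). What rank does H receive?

Sorted (ascending): 1.9, 2.6, 3.4, 3.6, 3.6, 3.9, 3.9, 4.6, 4.7
The 2 values of 3.6 share dense rank 4.
The 2 values of 3.9 share dense rank 5.
Remaining distinct values take the next consecutive integers.
H has value 3.6 → rank 4.

4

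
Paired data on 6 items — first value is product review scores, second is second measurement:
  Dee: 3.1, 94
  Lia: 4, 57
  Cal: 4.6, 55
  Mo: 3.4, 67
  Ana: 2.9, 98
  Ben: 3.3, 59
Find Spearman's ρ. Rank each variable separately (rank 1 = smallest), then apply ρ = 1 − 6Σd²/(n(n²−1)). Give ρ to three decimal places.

-0.943

Ranks of variable 1: 2, 5, 6, 4, 1, 3
Ranks of variable 2: 5, 2, 1, 4, 6, 3
d = r₁ − r₂: -3, 3, 5, 0, -5, 0
d²: 9, 9, 25, 0, 25, 0; Σd² = 68
ρ = 1 − 6·68/(6·35) = 1 − 408/210 = -0.943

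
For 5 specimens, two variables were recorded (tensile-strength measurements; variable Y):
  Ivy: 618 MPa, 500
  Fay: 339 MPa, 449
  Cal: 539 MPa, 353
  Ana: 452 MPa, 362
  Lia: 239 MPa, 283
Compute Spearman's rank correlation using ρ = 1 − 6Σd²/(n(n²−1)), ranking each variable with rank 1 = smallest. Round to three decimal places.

Ranks of variable 1: 5, 2, 4, 3, 1
Ranks of variable 2: 5, 4, 2, 3, 1
d = r₁ − r₂: 0, -2, 2, 0, 0
d²: 0, 4, 4, 0, 0; Σd² = 8
ρ = 1 − 6·8/(5·24) = 1 − 48/120 = 0.600

0.600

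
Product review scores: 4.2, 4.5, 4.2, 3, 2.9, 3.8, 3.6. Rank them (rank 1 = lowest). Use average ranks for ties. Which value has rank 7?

Sorted (ascending): 2.9, 3, 3.6, 3.8, 4.2, 4.2, 4.5
The 2 values of 4.2 occupy positions 5–6 → average rank (5+6)/2 = 5.5.
Rank 7 → value 4.5.

4.5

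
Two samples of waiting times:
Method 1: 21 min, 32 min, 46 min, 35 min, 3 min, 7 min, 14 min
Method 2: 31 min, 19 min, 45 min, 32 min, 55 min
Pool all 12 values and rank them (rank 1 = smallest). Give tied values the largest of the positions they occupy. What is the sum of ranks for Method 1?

39

Sorted (ascending): 3, 7, 14, 19, 21, 31, 32, 32, 35, 45, 46, 55
The 2 values of 32 occupy positions 7–8 → each gets rank 8.
Method 1 values → pooled ranks: 21→5, 32→8, 46→11, 35→9, 3→1, 7→2, 14→3
Rank sum = 5 + 8 + 11 + 9 + 1 + 2 + 3 = 39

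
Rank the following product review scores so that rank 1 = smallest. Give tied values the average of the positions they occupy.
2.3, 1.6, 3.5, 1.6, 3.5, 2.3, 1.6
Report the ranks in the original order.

4.5, 2, 6.5, 2, 6.5, 4.5, 2

Sorted (ascending): 1.6, 1.6, 1.6, 2.3, 2.3, 3.5, 3.5
The 3 values of 1.6 occupy positions 1–3 → average rank 2.
The 2 values of 2.3 occupy positions 4–5 → average rank (4+5)/2 = 4.5.
The 2 values of 3.5 occupy positions 6–7 → average rank (6+7)/2 = 6.5.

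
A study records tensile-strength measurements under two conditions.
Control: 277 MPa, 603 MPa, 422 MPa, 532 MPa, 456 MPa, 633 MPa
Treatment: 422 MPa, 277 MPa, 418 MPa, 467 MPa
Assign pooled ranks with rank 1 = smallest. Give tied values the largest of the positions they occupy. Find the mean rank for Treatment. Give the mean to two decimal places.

4.25

Sorted (ascending): 277, 277, 418, 422, 422, 456, 467, 532, 603, 633
The 2 values of 277 occupy positions 1–2 → each gets rank 2.
The 2 values of 422 occupy positions 4–5 → each gets rank 5.
Treatment values → pooled ranks: 422→5, 277→2, 418→3, 467→7
Mean rank = (5 + 2 + 3 + 7) / 4 = 4.25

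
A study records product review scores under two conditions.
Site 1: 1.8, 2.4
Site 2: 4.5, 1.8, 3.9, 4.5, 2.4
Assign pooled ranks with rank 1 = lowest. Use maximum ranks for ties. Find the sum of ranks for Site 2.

25

Sorted (ascending): 1.8, 1.8, 2.4, 2.4, 3.9, 4.5, 4.5
The 2 values of 1.8 occupy positions 1–2 → each gets rank 2.
The 2 values of 2.4 occupy positions 3–4 → each gets rank 4.
The 2 values of 4.5 occupy positions 6–7 → each gets rank 7.
Site 2 values → pooled ranks: 4.5→7, 1.8→2, 3.9→5, 4.5→7, 2.4→4
Rank sum = 7 + 2 + 5 + 7 + 4 = 25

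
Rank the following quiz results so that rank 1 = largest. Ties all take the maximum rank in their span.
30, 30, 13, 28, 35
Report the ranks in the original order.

3, 3, 5, 4, 1

Sorted (descending): 35, 30, 30, 28, 13
The 2 values of 30 occupy positions 2–3 → each gets rank 3.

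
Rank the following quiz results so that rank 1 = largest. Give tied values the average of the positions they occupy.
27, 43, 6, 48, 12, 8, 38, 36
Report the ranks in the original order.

Sorted (descending): 48, 43, 38, 36, 27, 12, 8, 6
No ties — each value takes its position as its rank.

5, 2, 8, 1, 6, 7, 3, 4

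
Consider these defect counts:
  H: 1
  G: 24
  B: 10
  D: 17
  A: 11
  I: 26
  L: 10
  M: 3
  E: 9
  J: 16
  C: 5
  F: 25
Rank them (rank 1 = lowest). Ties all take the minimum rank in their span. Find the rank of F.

Sorted (ascending): 1, 3, 5, 9, 10, 10, 11, 16, 17, 24, 25, 26
The 2 values of 10 occupy positions 5–6 → each gets rank 5.
F has value 25 → rank 11.

11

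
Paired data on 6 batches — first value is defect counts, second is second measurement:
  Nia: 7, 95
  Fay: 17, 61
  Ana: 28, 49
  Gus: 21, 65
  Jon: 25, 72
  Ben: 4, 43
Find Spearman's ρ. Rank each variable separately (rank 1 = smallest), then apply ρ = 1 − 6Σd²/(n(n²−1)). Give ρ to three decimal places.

Ranks of variable 1: 2, 3, 6, 4, 5, 1
Ranks of variable 2: 6, 3, 2, 4, 5, 1
d = r₁ − r₂: -4, 0, 4, 0, 0, 0
d²: 16, 0, 16, 0, 0, 0; Σd² = 32
ρ = 1 − 6·32/(6·35) = 1 − 192/210 = 0.086

0.086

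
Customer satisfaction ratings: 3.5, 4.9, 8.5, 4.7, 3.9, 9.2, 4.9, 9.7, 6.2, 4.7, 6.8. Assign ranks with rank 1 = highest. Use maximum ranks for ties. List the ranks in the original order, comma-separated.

Sorted (descending): 9.7, 9.2, 8.5, 6.8, 6.2, 4.9, 4.9, 4.7, 4.7, 3.9, 3.5
The 2 values of 4.9 occupy positions 6–7 → each gets rank 7.
The 2 values of 4.7 occupy positions 8–9 → each gets rank 9.

11, 7, 3, 9, 10, 2, 7, 1, 5, 9, 4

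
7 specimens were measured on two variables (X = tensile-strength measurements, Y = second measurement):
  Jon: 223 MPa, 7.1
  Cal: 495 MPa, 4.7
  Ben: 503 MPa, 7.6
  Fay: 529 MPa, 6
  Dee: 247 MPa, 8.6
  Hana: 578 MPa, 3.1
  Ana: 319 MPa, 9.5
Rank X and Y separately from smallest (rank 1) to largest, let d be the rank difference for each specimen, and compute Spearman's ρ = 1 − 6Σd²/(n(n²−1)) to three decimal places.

-0.607

Ranks of variable 1: 1, 4, 5, 6, 2, 7, 3
Ranks of variable 2: 4, 2, 5, 3, 6, 1, 7
d = r₁ − r₂: -3, 2, 0, 3, -4, 6, -4
d²: 9, 4, 0, 9, 16, 36, 16; Σd² = 90
ρ = 1 − 6·90/(7·48) = 1 − 540/336 = -0.607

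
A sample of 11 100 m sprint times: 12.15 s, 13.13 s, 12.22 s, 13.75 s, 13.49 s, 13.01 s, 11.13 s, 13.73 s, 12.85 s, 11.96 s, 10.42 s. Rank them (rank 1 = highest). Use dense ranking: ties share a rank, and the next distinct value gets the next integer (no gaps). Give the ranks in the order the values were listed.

Sorted (descending): 13.75, 13.73, 13.49, 13.13, 13.01, 12.85, 12.22, 12.15, 11.96, 11.13, 10.42
No ties — each value takes its position as its rank.

8, 4, 7, 1, 3, 5, 10, 2, 6, 9, 11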